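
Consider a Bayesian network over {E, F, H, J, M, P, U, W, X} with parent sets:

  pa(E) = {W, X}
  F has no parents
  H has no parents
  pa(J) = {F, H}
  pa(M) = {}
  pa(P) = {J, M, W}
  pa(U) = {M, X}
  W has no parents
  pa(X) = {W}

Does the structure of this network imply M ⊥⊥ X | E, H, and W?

Yes

3 paths connect M and X; each must be blocked for d-separation to hold:
Path 1: M → U ← X
  U is a collider here and neither U nor any of its descendants is conditioned on, so the collider stays closed — the path is blocked at U.
Path 2: M → P ← W → E ← X
  P is a collider here and neither P nor any of its descendants is conditioned on, so the collider stays closed — the path is blocked at P.
Path 3: M → P ← W → X
  P is a collider here and neither P nor any of its descendants is conditioned on, so the collider stays closed — the path is blocked at P.
All paths are blocked; M ⊥ X | {E, H, W} holds.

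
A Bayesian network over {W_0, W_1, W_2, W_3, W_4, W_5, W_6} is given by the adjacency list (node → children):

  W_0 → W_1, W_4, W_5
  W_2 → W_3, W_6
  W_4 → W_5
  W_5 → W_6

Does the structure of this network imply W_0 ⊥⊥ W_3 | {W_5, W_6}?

We examine all 2 paths between W_0 and W_3:
Path 1: W_0 → W_5 → W_6 ← W_2 → W_3
  W_5 is a chain here and W_5 is conditioned on, so the path is blocked at W_5.
Path 2: W_0 → W_4 → W_5 → W_6 ← W_2 → W_3
  W_5 is a chain here and W_5 is conditioned on, so the path is blocked at W_5.
All paths are blocked; W_0 ⊥ W_3 | {W_5, W_6} holds.

Yes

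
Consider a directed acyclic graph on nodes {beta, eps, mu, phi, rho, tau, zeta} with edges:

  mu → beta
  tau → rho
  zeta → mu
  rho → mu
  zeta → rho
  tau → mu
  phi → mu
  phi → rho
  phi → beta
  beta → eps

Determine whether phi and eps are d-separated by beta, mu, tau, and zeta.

Yes

Enumerating the 5 paths from phi to eps and testing each for blocking by {beta, mu, tau, zeta}:
  1. phi → mu → beta → eps — mu:chain[blocks]; beta:chain[blocks] ⇒ blocked
  2. phi → rho ← zeta → mu → beta → eps — rho:collider[open]; zeta:fork[blocks]; mu:chain[blocks]; beta:chain[blocks] ⇒ blocked
  3. phi → rho ← tau → mu → beta → eps — rho:collider[open]; tau:fork[blocks]; mu:chain[blocks]; beta:chain[blocks] ⇒ blocked
  4. phi → rho → mu → beta → eps — rho:chain[open]; mu:chain[blocks]; beta:chain[blocks] ⇒ blocked
  5. phi → beta → eps — beta:chain[blocks] ⇒ blocked
All paths are blocked; phi ⊥ eps | {beta, mu, tau, zeta} holds.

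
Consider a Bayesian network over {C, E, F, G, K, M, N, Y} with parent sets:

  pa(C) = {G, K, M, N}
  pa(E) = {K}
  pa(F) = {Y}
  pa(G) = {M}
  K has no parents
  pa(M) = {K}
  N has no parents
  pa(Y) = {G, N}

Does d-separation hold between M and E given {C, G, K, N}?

There are 4 undirected paths between M and E; checking each against the conditioning set {C, G, K, N}:
  1. M ← K → E — K:fork[blocks] ⇒ blocked
  2. M → C ← K → E — C:collider[open]; K:fork[blocks] ⇒ blocked
  3. M → G → Y ← N → C ← K → E — G:chain[blocks]; Y:collider[blocks]; N:fork[blocks]; C:collider[open]; K:fork[blocks] ⇒ blocked
  4. M → G → C ← K → E — G:chain[blocks]; C:collider[open]; K:fork[blocks] ⇒ blocked
Since every path is blocked, d-separation holds.

Yes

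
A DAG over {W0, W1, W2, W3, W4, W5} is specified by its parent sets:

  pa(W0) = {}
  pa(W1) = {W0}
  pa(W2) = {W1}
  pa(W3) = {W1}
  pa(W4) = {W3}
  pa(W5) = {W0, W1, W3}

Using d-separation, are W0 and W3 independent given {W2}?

No — W0 and W3 are not d-separated given {W2}.

4 paths connect W0 and W3; each must be blocked for d-separation to hold:
Path 1: W0 → W1 → W3
  W1 is a chain and W1 is not conditioned on — no node blocks this path, so it is active.
Path 2: W0 → W1 → W5 ← W3
  W5 is a collider here and neither W5 nor any of its descendants is conditioned on, so the collider stays closed — the path is blocked at W5.
Path 3: W0 → W5 ← W3
  W5 is a collider here and neither W5 nor any of its descendants is conditioned on, so the collider stays closed — the path is blocked at W5.
Path 4: W0 → W5 ← W1 → W3
  W5 is a collider here and neither W5 nor any of its descendants is conditioned on, so the collider stays closed — the path is blocked at W5.
Since the path W0 → W1 → W3 is active, W0 and W3 are not d-separated given {W2}.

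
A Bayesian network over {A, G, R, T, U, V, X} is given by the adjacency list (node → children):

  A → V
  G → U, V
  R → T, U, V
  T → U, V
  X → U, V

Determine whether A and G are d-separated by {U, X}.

6 paths connect A and G; each must be blocked for d-separation to hold:
  1. A → V ← R → U ← G — V:collider[blocks]; R:fork[open]; U:collider[open] ⇒ blocked
  2. A → V ← R → T → U ← G — V:collider[blocks]; R:fork[open]; T:chain[open]; U:collider[open] ⇒ blocked
  3. A → V ← G — V:collider[blocks] ⇒ blocked
  4. A → V ← T → U ← G — V:collider[blocks]; T:fork[open]; U:collider[open] ⇒ blocked
  5. A → V ← T ← R → U ← G — V:collider[blocks]; T:chain[open]; R:fork[open]; U:collider[open] ⇒ blocked
  6. A → V ← X → U ← G — V:collider[blocks]; X:fork[blocks]; U:collider[open] ⇒ blocked
All paths are blocked; A ⊥ G | {U, X} holds.

Yes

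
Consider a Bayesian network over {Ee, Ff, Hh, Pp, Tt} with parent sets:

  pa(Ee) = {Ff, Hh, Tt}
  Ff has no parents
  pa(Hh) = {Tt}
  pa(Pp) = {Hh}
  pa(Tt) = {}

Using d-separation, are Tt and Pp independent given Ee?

No

We examine all 2 paths between Tt and Pp:
  1. Tt → Hh → Pp — Hh:chain[open] ⇒ active
  2. Tt → Ee ← Hh → Pp — Ee:collider[open]; Hh:fork[open] ⇒ active
At least one path is unblocked, so d-separation fails.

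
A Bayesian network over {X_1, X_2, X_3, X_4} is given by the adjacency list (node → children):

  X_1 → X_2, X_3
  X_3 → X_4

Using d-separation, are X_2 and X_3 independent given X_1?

There is one path between X_2 and X_3:
Path 1: X_2 ← X_1 → X_3
  X_1 is a fork here and X_1 is conditioned on, so the path is blocked at X_1.
All paths are blocked; X_2 ⊥ X_3 | {X_1} holds.

Yes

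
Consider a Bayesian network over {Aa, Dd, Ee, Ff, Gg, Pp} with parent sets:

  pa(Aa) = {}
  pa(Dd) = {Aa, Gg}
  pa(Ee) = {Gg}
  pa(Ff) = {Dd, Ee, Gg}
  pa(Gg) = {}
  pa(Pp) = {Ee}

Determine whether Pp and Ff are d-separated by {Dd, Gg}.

There are 3 undirected paths between Pp and Ff; checking each against the conditioning set {Dd, Gg}:
Path 1: Pp ← Ee → Ff
  Ee is a fork and Ee is not conditioned on — no node blocks this path, so it is active.
Path 2: Pp ← Ee ← Gg → Dd → Ff
  Gg is a fork here and Gg is conditioned on, so the path is blocked at Gg.
Path 3: Pp ← Ee ← Gg → Ff
  Gg is a fork here and Gg is conditioned on, so the path is blocked at Gg.
At least one path is unblocked, so d-separation fails.

No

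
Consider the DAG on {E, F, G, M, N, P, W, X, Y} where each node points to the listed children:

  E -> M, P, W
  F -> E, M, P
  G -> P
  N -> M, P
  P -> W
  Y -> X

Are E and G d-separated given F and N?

Yes

We examine all 6 paths between E and G:
  1. E → P ← G — P:collider[blocks] ⇒ blocked
  2. E → M ← N → P ← G — M:collider[blocks]; N:fork[blocks]; P:collider[blocks] ⇒ blocked
  3. E → M ← F → P ← G — M:collider[blocks]; F:fork[blocks]; P:collider[blocks] ⇒ blocked
  4. E → W ← P ← G — W:collider[blocks]; P:chain[open] ⇒ blocked
  5. E ← F → P ← G — F:fork[blocks]; P:collider[blocks] ⇒ blocked
  6. E ← F → M ← N → P ← G — F:fork[blocks]; M:collider[blocks]; N:fork[blocks]; P:collider[blocks] ⇒ blocked
Every path is blocked, so E and G are d-separated given {F, N}.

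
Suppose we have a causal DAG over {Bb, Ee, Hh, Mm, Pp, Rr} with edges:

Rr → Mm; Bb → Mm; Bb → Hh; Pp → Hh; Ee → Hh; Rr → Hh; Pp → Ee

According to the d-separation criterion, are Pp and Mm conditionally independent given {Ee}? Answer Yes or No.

Yes

There are 4 undirected paths between Pp and Mm; checking each against the conditioning set {Ee}:
Path 1: Pp → Ee → Hh ← Rr → Mm
  Ee is a chain here and Ee is conditioned on, so the path is blocked at Ee.
Path 2: Pp → Ee → Hh ← Bb → Mm
  Ee is a chain here and Ee is conditioned on, so the path is blocked at Ee.
Path 3: Pp → Hh ← Rr → Mm
  Hh is a collider here and neither Hh nor any of its descendants is conditioned on, so the collider stays closed — the path is blocked at Hh.
Path 4: Pp → Hh ← Bb → Mm
  Hh is a collider here and neither Hh nor any of its descendants is conditioned on, so the collider stays closed — the path is blocked at Hh.
Since every path is blocked, d-separation holds.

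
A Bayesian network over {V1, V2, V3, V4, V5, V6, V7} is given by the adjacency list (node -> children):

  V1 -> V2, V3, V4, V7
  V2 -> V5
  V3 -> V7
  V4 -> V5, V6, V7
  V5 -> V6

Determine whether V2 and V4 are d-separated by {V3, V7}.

No

We examine all 5 paths between V2 and V4:
  1. V2 ← V1 → V3 → V7 ← V4 — V1:fork[open]; V3:chain[blocks]; V7:collider[open] ⇒ blocked
  2. V2 ← V1 → V4 — V1:fork[open] ⇒ active
  3. V2 ← V1 → V7 ← V4 — V1:fork[open]; V7:collider[open] ⇒ active
  4. V2 → V5 ← V4 — V5:collider[blocks] ⇒ blocked
  5. V2 → V5 → V6 ← V4 — V5:chain[open]; V6:collider[blocks] ⇒ blocked
Because an active path exists, V2 and V4 are not d-separated.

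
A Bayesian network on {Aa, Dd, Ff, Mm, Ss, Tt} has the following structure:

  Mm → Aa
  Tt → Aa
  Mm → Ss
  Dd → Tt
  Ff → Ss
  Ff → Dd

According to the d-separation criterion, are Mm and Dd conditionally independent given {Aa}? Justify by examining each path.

No

2 paths connect Mm and Dd; each must be blocked for d-separation to hold:
Path 1: Mm → Aa ← Tt ← Dd
  Aa is a collider and Aa is conditioned on, which opens it; Tt is a chain and Tt is not conditioned on — no node blocks this path, so it is active.
Path 2: Mm → Ss ← Ff → Dd
  Ss is a collider here and neither Ss nor any of its descendants is conditioned on, so the collider stays closed — the path is blocked at Ss.
At least one path is unblocked, so d-separation fails.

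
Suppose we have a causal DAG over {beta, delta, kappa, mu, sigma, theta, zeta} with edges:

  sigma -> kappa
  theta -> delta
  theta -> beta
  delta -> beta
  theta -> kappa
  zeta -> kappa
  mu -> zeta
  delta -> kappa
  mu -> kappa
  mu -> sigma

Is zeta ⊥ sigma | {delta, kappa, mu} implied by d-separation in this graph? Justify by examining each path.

There are 4 undirected paths between zeta and sigma; checking each against the conditioning set {delta, kappa, mu}:
  1. zeta ← mu → sigma — mu:fork[blocks] ⇒ blocked
  2. zeta ← mu → kappa ← sigma — mu:fork[blocks]; kappa:collider[open] ⇒ blocked
  3. zeta → kappa ← mu → sigma — kappa:collider[open]; mu:fork[blocks] ⇒ blocked
  4. zeta → kappa ← sigma — kappa:collider[open] ⇒ active
At least one path is unblocked, so d-separation fails.

No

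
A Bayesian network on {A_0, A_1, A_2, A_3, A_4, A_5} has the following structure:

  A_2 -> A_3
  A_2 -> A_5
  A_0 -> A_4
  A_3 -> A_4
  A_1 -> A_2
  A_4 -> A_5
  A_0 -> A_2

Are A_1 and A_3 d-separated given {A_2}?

Yes

We examine all 3 paths between A_1 and A_3:
Path 1: A_1 → A_2 ← A_0 → A_4 ← A_3
  A_4 is a collider here and neither A_4 nor any of its descendants is conditioned on, so the collider stays closed — the path is blocked at A_4.
Path 2: A_1 → A_2 → A_5 ← A_4 ← A_3
  A_2 is a chain here and A_2 is conditioned on, so the path is blocked at A_2.
Path 3: A_1 → A_2 → A_3
  A_2 is a chain here and A_2 is conditioned on, so the path is blocked at A_2.
All paths are blocked; A_1 ⊥ A_3 | {A_2} holds.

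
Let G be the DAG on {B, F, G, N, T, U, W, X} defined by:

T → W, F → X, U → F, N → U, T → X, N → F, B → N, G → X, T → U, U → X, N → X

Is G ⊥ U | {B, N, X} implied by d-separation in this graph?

No

6 paths connect G and U; each must be blocked for d-separation to hold:
Path 1: G → X ← U
  X is a collider and X is conditioned on, which opens it — no node blocks this path, so it is active.
Path 2: G → X ← F ← U
  X is a collider and X is conditioned on, which opens it; F is a chain and F is not conditioned on — no node blocks this path, so it is active.
Path 3: G → X ← F ← N → U
  N is a fork here and N is conditioned on, so the path is blocked at N.
Path 4: G → X ← T → U
  X is a collider and X is conditioned on, which opens it; T is a fork and T is not conditioned on — no node blocks this path, so it is active.
Path 5: G → X ← N → U
  N is a fork here and N is conditioned on, so the path is blocked at N.
Path 6: G → X ← N → F ← U
  N is a fork here and N is conditioned on, so the path is blocked at N.
Because an active path exists, G and U are not d-separated.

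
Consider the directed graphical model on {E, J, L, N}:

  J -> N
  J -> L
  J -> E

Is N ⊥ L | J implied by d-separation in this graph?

There is one path between N and L:
Path 1: N ← J → L
  J is a fork here and J is conditioned on, so the path is blocked at J.
Every path is blocked, so N and L are d-separated given {J}.

Yes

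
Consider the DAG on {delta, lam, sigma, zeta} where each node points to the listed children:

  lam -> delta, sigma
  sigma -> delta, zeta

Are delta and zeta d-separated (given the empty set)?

No

There are 2 undirected paths between delta and zeta; checking each against the conditioning set ∅:
Path 1: delta ← lam → sigma → zeta
  lam is a fork and lam is not conditioned on; sigma is a chain and sigma is not conditioned on — no node blocks this path, so it is active.
Path 2: delta ← sigma → zeta
  sigma is a fork and sigma is not conditioned on — no node blocks this path, so it is active.
At least one path is unblocked, so d-separation fails.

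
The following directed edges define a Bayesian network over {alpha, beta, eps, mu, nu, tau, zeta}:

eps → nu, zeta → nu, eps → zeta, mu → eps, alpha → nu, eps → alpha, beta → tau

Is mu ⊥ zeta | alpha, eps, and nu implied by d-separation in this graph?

There are 3 undirected paths between mu and zeta; checking each against the conditioning set {alpha, eps, nu}:
Path 1: mu → eps → nu ← zeta
  eps is a chain here and eps is conditioned on, so the path is blocked at eps.
Path 2: mu → eps → alpha → nu ← zeta
  eps is a chain here and eps is conditioned on, so the path is blocked at eps.
Path 3: mu → eps → zeta
  eps is a chain here and eps is conditioned on, so the path is blocked at eps.
Since every path is blocked, d-separation holds.

Yes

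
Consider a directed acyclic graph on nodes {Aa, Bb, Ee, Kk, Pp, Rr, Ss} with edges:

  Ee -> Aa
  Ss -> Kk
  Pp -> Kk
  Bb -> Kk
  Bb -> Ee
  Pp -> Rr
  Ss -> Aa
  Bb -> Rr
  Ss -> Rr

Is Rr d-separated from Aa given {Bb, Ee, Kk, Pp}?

6 paths connect Rr and Aa; each must be blocked for d-separation to hold:
Path 1: Rr ← Ss → Kk ← Bb → Ee → Aa
  Bb is a fork here and Bb is conditioned on, so the path is blocked at Bb.
Path 2: Rr ← Ss → Aa
  Ss is a fork and Ss is not conditioned on — no node blocks this path, so it is active.
Path 3: Rr ← Bb → Kk ← Ss → Aa
  Bb is a fork here and Bb is conditioned on, so the path is blocked at Bb.
Path 4: Rr ← Bb → Ee → Aa
  Bb is a fork here and Bb is conditioned on, so the path is blocked at Bb.
Path 5: Rr ← Pp → Kk ← Ss → Aa
  Pp is a fork here and Pp is conditioned on, so the path is blocked at Pp.
Path 6: Rr ← Pp → Kk ← Bb → Ee → Aa
  Pp is a fork here and Pp is conditioned on, so the path is blocked at Pp.
Since the path Rr ← Ss → Aa is active, Rr and Aa are not d-separated given {Bb, Ee, Kk, Pp}.

No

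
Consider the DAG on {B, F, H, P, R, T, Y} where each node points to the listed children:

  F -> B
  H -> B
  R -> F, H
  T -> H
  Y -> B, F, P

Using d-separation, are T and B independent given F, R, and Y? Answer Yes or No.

No

There are 3 undirected paths between T and B; checking each against the conditioning set {F, R, Y}:
  1. T → H ← R → F ← Y → B — H:collider[blocks]; R:fork[blocks]; F:collider[open]; Y:fork[blocks] ⇒ blocked
  2. T → H ← R → F → B — H:collider[blocks]; R:fork[blocks]; F:chain[blocks] ⇒ blocked
  3. T → H → B — H:chain[open] ⇒ active
Because an active path exists, T and B are not d-separated.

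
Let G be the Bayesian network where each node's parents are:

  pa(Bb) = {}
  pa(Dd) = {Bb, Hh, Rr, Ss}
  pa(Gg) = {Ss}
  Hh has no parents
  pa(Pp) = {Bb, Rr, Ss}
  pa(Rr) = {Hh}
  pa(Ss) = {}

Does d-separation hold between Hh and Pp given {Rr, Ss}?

We examine all 6 paths between Hh and Pp:
Path 1: Hh → Rr → Dd ← Bb → Pp
  Rr is a chain here and Rr is conditioned on, so the path is blocked at Rr.
Path 2: Hh → Rr → Dd ← Ss → Pp
  Rr is a chain here and Rr is conditioned on, so the path is blocked at Rr.
Path 3: Hh → Rr → Pp
  Rr is a chain here and Rr is conditioned on, so the path is blocked at Rr.
Path 4: Hh → Dd ← Bb → Pp
  Dd is a collider here and neither Dd nor any of its descendants is conditioned on, so the collider stays closed — the path is blocked at Dd.
Path 5: Hh → Dd ← Rr → Pp
  Dd is a collider here and neither Dd nor any of its descendants is conditioned on, so the collider stays closed — the path is blocked at Dd.
Path 6: Hh → Dd ← Ss → Pp
  Dd is a collider here and neither Dd nor any of its descendants is conditioned on, so the collider stays closed — the path is blocked at Dd.
Since every path is blocked, d-separation holds.

Yes — Hh and Pp are d-separated given {Rr, Ss}.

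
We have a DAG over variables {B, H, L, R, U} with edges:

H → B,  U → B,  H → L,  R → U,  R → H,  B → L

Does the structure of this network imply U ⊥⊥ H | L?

No — U and H are not d-separated given {L}.

3 paths connect U and H; each must be blocked for d-separation to hold:
Path 1: U ← R → H
  R is a fork and R is not conditioned on — no node blocks this path, so it is active.
Path 2: U → B ← H
  B is a collider and its descendant L is conditioned on, which opens it — no node blocks this path, so it is active.
Path 3: U → B → L ← H
  B is a chain and B is not conditioned on; L is a collider and L is conditioned on, which opens it — no node blocks this path, so it is active.
Since the path U ← R → H is active, U and H are not d-separated given {L}.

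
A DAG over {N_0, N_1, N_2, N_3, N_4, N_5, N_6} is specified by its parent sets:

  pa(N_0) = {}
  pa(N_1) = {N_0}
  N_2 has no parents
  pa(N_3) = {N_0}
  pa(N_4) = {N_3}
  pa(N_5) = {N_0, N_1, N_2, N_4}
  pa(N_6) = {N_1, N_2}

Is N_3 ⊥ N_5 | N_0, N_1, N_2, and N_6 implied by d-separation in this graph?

No

There are 4 undirected paths between N_3 and N_5; checking each against the conditioning set {N_0, N_1, N_2, N_6}:
  1. N_3 ← N_0 → N_1 → N_5 — N_0:fork[blocks]; N_1:chain[blocks] ⇒ blocked
  2. N_3 ← N_0 → N_1 → N_6 ← N_2 → N_5 — N_0:fork[blocks]; N_1:chain[blocks]; N_6:collider[open]; N_2:fork[blocks] ⇒ blocked
  3. N_3 ← N_0 → N_5 — N_0:fork[blocks] ⇒ blocked
  4. N_3 → N_4 → N_5 — N_4:chain[open] ⇒ active
Since the path N_3 → N_4 → N_5 is active, N_3 and N_5 are not d-separated given {N_0, N_1, N_2, N_6}.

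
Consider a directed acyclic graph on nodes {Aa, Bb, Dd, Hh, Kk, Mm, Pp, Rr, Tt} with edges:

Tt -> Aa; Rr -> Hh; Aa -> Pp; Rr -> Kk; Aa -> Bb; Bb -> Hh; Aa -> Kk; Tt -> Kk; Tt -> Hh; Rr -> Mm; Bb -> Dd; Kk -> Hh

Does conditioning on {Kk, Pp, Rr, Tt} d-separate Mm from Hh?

Yes

There are 6 undirected paths between Mm and Hh; checking each against the conditioning set {Kk, Pp, Rr, Tt}:
Path 1: Mm ← Rr → Hh
  Rr is a fork here and Rr is conditioned on, so the path is blocked at Rr.
Path 2: Mm ← Rr → Kk → Hh
  Rr is a fork here and Rr is conditioned on, so the path is blocked at Rr.
Path 3: Mm ← Rr → Kk ← Tt → Hh
  Rr is a fork here and Rr is conditioned on, so the path is blocked at Rr.
Path 4: Mm ← Rr → Kk ← Tt → Aa → Bb → Hh
  Rr is a fork here and Rr is conditioned on, so the path is blocked at Rr.
Path 5: Mm ← Rr → Kk ← Aa → Bb → Hh
  Rr is a fork here and Rr is conditioned on, so the path is blocked at Rr.
Path 6: Mm ← Rr → Kk ← Aa ← Tt → Hh
  Rr is a fork here and Rr is conditioned on, so the path is blocked at Rr.
Since every path is blocked, d-separation holds.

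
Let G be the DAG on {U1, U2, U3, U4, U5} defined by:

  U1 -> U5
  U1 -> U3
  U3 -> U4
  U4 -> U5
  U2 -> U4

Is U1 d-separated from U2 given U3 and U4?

Yes

There are 2 undirected paths between U1 and U2; checking each against the conditioning set {U3, U4}:
Path 1: U1 → U5 ← U4 ← U2
  U5 is a collider here and neither U5 nor any of its descendants is conditioned on, so the collider stays closed — the path is blocked at U5.
Path 2: U1 → U3 → U4 ← U2
  U3 is a chain here and U3 is conditioned on, so the path is blocked at U3.
All paths are blocked; U1 ⊥ U2 | {U3, U4} holds.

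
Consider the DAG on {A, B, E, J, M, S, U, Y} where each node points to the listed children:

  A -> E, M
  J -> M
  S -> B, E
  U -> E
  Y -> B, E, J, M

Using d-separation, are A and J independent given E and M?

No — A and J are not d-separated given {E, M}.

6 paths connect A and J; each must be blocked for d-separation to hold:
Path 1: A → M ← Y → J
  M is a collider and M is conditioned on, which opens it; Y is a fork and Y is not conditioned on — no node blocks this path, so it is active.
Path 2: A → M ← J
  M is a collider and M is conditioned on, which opens it — no node blocks this path, so it is active.
Path 3: A → E ← Y → M ← J
  E is a collider and E is conditioned on, which opens it; Y is a fork and Y is not conditioned on; M is a collider and M is conditioned on, which opens it — no node blocks this path, so it is active.
Path 4: A → E ← Y → J
  E is a collider and E is conditioned on, which opens it; Y is a fork and Y is not conditioned on — no node blocks this path, so it is active.
Path 5: A → E ← S → B ← Y → M ← J
  B is a collider here and neither B nor any of its descendants is conditioned on, so the collider stays closed — the path is blocked at B.
Path 6: A → E ← S → B ← Y → J
  B is a collider here and neither B nor any of its descendants is conditioned on, so the collider stays closed — the path is blocked at B.
Since the path A → M ← Y → J is active, A and J are not d-separated given {E, M}.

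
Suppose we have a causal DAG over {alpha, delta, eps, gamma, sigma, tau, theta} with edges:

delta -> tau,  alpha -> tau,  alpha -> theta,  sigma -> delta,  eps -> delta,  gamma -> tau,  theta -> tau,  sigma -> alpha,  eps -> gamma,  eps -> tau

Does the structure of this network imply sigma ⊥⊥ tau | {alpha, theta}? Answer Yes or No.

No

Enumerating the 5 paths from sigma to tau and testing each for blocking by {alpha, theta}:
Path 1: sigma → alpha → theta → tau
  alpha is a chain here and alpha is conditioned on, so the path is blocked at alpha.
Path 2: sigma → alpha → tau
  alpha is a chain here and alpha is conditioned on, so the path is blocked at alpha.
Path 3: sigma → delta ← eps → tau
  delta is a collider here and neither delta nor any of its descendants is conditioned on, so the collider stays closed — the path is blocked at delta.
Path 4: sigma → delta ← eps → gamma → tau
  delta is a collider here and neither delta nor any of its descendants is conditioned on, so the collider stays closed — the path is blocked at delta.
Path 5: sigma → delta → tau
  delta is a chain and delta is not conditioned on — no node blocks this path, so it is active.
Because an active path exists, sigma and tau are not d-separated.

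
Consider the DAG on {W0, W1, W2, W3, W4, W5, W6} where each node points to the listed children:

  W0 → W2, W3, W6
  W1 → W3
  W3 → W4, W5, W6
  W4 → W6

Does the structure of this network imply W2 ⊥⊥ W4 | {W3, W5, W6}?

4 paths connect W2 and W4; each must be blocked for d-separation to hold:
  1. W2 ← W0 → W3 → W6 ← W4 — W0:fork[open]; W3:chain[blocks]; W6:collider[open] ⇒ blocked
  2. W2 ← W0 → W3 → W4 — W0:fork[open]; W3:chain[blocks] ⇒ blocked
  3. W2 ← W0 → W6 ← W3 → W4 — W0:fork[open]; W6:collider[open]; W3:fork[blocks] ⇒ blocked
  4. W2 ← W0 → W6 ← W4 — W0:fork[open]; W6:collider[open] ⇒ active
At least one path is unblocked, so d-separation fails.

No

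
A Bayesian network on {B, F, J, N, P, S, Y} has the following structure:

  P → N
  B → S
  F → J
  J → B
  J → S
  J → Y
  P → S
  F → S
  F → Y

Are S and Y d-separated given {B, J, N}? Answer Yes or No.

No

We examine all 6 paths between S and Y:
  1. S ← J → Y — J:fork[blocks] ⇒ blocked
  2. S ← J ← F → Y — J:chain[blocks]; F:fork[open] ⇒ blocked
  3. S ← B ← J → Y — B:chain[blocks]; J:fork[blocks] ⇒ blocked
  4. S ← B ← J ← F → Y — B:chain[blocks]; J:chain[blocks]; F:fork[open] ⇒ blocked
  5. S ← F → Y — F:fork[open] ⇒ active
  6. S ← F → J → Y — F:fork[open]; J:chain[blocks] ⇒ blocked
Because an active path exists, S and Y are not d-separated.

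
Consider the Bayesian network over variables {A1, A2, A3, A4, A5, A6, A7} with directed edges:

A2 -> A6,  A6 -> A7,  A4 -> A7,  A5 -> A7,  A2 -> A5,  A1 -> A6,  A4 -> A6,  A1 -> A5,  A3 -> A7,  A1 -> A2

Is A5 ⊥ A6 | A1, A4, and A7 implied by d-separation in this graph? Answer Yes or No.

Enumerating the 6 paths from A5 to A6 and testing each for blocking by {A1, A4, A7}:
Path 1: A5 ← A2 → A6
  A2 is a fork and A2 is not conditioned on — no node blocks this path, so it is active.
Path 2: A5 ← A2 ← A1 → A6
  A1 is a fork here and A1 is conditioned on, so the path is blocked at A1.
Path 3: A5 → A7 ← A6
  A7 is a collider and A7 is conditioned on, which opens it — no node blocks this path, so it is active.
Path 4: A5 → A7 ← A4 → A6
  A4 is a fork here and A4 is conditioned on, so the path is blocked at A4.
Path 5: A5 ← A1 → A6
  A1 is a fork here and A1 is conditioned on, so the path is blocked at A1.
Path 6: A5 ← A1 → A2 → A6
  A1 is a fork here and A1 is conditioned on, so the path is blocked at A1.
Since the path A5 ← A2 → A6 is active, A5 and A6 are not d-separated given {A1, A4, A7}.

No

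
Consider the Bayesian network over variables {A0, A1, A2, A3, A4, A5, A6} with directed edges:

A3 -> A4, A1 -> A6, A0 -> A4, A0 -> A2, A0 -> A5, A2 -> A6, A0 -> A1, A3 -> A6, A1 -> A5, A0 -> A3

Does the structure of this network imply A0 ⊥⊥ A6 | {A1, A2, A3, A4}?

Yes

There are 5 undirected paths between A0 and A6; checking each against the conditioning set {A1, A2, A3, A4}:
Path 1: A0 → A5 ← A1 → A6
  A5 is a collider here and neither A5 nor any of its descendants is conditioned on, so the collider stays closed — the path is blocked at A5.
Path 2: A0 → A4 ← A3 → A6
  A3 is a fork here and A3 is conditioned on, so the path is blocked at A3.
Path 3: A0 → A3 → A6
  A3 is a chain here and A3 is conditioned on, so the path is blocked at A3.
Path 4: A0 → A1 → A6
  A1 is a chain here and A1 is conditioned on, so the path is blocked at A1.
Path 5: A0 → A2 → A6
  A2 is a chain here and A2 is conditioned on, so the path is blocked at A2.
Every path is blocked, so A0 and A6 are d-separated given {A1, A2, A3, A4}.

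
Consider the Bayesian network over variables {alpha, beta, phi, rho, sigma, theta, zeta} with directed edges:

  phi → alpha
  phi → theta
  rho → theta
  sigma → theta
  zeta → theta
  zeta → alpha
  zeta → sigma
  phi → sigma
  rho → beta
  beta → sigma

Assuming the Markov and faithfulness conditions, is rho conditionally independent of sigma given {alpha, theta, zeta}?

No

We examine all 6 paths between rho and sigma:
  1. rho → theta ← phi → sigma — theta:collider[open]; phi:fork[open] ⇒ active
  2. rho → theta ← phi → alpha ← zeta → sigma — theta:collider[open]; phi:fork[open]; alpha:collider[open]; zeta:fork[blocks] ⇒ blocked
  3. rho → theta ← zeta → sigma — theta:collider[open]; zeta:fork[blocks] ⇒ blocked
  4. rho → theta ← zeta → alpha ← phi → sigma — theta:collider[open]; zeta:fork[blocks]; alpha:collider[open]; phi:fork[open] ⇒ blocked
  5. rho → theta ← sigma — theta:collider[open] ⇒ active
  6. rho → beta → sigma — beta:chain[open] ⇒ active
Because an active path exists, rho and sigma are not d-separated.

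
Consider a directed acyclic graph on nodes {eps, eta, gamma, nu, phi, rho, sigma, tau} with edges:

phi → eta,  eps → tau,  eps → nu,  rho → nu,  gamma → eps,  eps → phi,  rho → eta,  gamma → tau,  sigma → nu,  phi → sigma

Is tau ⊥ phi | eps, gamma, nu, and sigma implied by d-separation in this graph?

Yes

Enumerating the 6 paths from tau to phi and testing each for blocking by {eps, gamma, nu, sigma}:
Path 1: tau ← eps → phi
  eps is a fork here and eps is conditioned on, so the path is blocked at eps.
Path 2: tau ← eps → nu ← sigma ← phi
  eps is a fork here and eps is conditioned on, so the path is blocked at eps.
Path 3: tau ← eps → nu ← rho → eta ← phi
  eps is a fork here and eps is conditioned on, so the path is blocked at eps.
Path 4: tau ← gamma → eps → phi
  gamma is a fork here and gamma is conditioned on, so the path is blocked at gamma.
Path 5: tau ← gamma → eps → nu ← sigma ← phi
  gamma is a fork here and gamma is conditioned on, so the path is blocked at gamma.
Path 6: tau ← gamma → eps → nu ← rho → eta ← phi
  gamma is a fork here and gamma is conditioned on, so the path is blocked at gamma.
All paths are blocked; tau ⊥ phi | {eps, gamma, nu, sigma} holds.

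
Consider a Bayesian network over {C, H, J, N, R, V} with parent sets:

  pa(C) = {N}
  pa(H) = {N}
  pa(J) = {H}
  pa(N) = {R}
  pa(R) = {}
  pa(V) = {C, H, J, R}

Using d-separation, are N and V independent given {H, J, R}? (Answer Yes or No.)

4 paths connect N and V; each must be blocked for d-separation to hold:
Path 1: N ← R → V
  R is a fork here and R is conditioned on, so the path is blocked at R.
Path 2: N → C → V
  C is a chain and C is not conditioned on — no node blocks this path, so it is active.
Path 3: N → H → V
  H is a chain here and H is conditioned on, so the path is blocked at H.
Path 4: N → H → J → V
  H is a chain here and H is conditioned on, so the path is blocked at H.
Because an active path exists, N and V are not d-separated.

No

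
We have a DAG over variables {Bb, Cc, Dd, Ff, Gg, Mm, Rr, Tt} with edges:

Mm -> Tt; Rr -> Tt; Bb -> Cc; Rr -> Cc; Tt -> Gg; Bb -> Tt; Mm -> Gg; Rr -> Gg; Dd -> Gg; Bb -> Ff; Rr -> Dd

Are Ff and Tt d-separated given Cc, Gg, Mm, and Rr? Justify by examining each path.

No

Enumerating the 6 paths from Ff to Tt and testing each for blocking by {Cc, Gg, Mm, Rr}:
Path 1: Ff ← Bb → Tt
  Bb is a fork and Bb is not conditioned on — no node blocks this path, so it is active.
Path 2: Ff ← Bb → Cc ← Rr → Tt
  Rr is a fork here and Rr is conditioned on, so the path is blocked at Rr.
Path 3: Ff ← Bb → Cc ← Rr → Dd → Gg ← Tt
  Rr is a fork here and Rr is conditioned on, so the path is blocked at Rr.
Path 4: Ff ← Bb → Cc ← Rr → Dd → Gg ← Mm → Tt
  Rr is a fork here and Rr is conditioned on, so the path is blocked at Rr.
Path 5: Ff ← Bb → Cc ← Rr → Gg ← Tt
  Rr is a fork here and Rr is conditioned on, so the path is blocked at Rr.
Path 6: Ff ← Bb → Cc ← Rr → Gg ← Mm → Tt
  Rr is a fork here and Rr is conditioned on, so the path is blocked at Rr.
At least one path is unblocked, so d-separation fails.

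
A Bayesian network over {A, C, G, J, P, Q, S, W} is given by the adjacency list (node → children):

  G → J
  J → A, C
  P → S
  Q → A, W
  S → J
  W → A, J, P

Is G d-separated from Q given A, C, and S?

No

6 paths connect G and Q; each must be blocked for d-separation to hold:
  1. G → J ← S ← P ← W ← Q — J:collider[open]; S:chain[blocks]; P:chain[open]; W:chain[open] ⇒ blocked
  2. G → J ← S ← P ← W → A ← Q — J:collider[open]; S:chain[blocks]; P:chain[open]; W:fork[open]; A:collider[open] ⇒ blocked
  3. G → J ← W ← Q — J:collider[open]; W:chain[open] ⇒ active
  4. G → J ← W → A ← Q — J:collider[open]; W:fork[open]; A:collider[open] ⇒ active
  5. G → J → A ← Q — J:chain[open]; A:collider[open] ⇒ active
  6. G → J → A ← W ← Q — J:chain[open]; A:collider[open]; W:chain[open] ⇒ active
Since the path G → J ← W ← Q is active, G and Q are not d-separated given {A, C, S}.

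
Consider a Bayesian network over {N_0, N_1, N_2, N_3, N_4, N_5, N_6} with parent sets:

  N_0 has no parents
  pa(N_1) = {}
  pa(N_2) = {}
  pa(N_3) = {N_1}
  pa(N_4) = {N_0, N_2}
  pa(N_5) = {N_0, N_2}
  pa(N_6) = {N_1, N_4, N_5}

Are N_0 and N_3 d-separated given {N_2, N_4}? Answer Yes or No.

There are 4 undirected paths between N_0 and N_3; checking each against the conditioning set {N_2, N_4}:
Path 1: N_0 → N_5 → N_6 ← N_1 → N_3
  N_6 is a collider here and neither N_6 nor any of its descendants is conditioned on, so the collider stays closed — the path is blocked at N_6.
Path 2: N_0 → N_5 ← N_2 → N_4 → N_6 ← N_1 → N_3
  N_5 is a collider here and neither N_5 nor any of its descendants is conditioned on, so the collider stays closed — the path is blocked at N_5.
Path 3: N_0 → N_4 → N_6 ← N_1 → N_3
  N_4 is a chain here and N_4 is conditioned on, so the path is blocked at N_4.
Path 4: N_0 → N_4 ← N_2 → N_5 → N_6 ← N_1 → N_3
  N_2 is a fork here and N_2 is conditioned on, so the path is blocked at N_2.
Every path is blocked, so N_0 and N_3 are d-separated given {N_2, N_4}.

Yes — N_0 and N_3 are d-separated given {N_2, N_4}.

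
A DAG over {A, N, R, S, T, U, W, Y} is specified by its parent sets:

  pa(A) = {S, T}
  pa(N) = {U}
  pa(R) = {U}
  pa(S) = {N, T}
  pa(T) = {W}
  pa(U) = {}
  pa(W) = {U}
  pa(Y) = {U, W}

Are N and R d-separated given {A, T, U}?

Yes

We examine all 5 paths between N and R:
Path 1: N → S ← T ← W ← U → R
  T is a chain here and T is conditioned on, so the path is blocked at T.
Path 2: N → S ← T ← W → Y ← U → R
  T is a chain here and T is conditioned on, so the path is blocked at T.
Path 3: N → S → A ← T ← W ← U → R
  T is a chain here and T is conditioned on, so the path is blocked at T.
Path 4: N → S → A ← T ← W → Y ← U → R
  T is a chain here and T is conditioned on, so the path is blocked at T.
Path 5: N ← U → R
  U is a fork here and U is conditioned on, so the path is blocked at U.
All paths are blocked; N ⊥ R | {A, T, U} holds.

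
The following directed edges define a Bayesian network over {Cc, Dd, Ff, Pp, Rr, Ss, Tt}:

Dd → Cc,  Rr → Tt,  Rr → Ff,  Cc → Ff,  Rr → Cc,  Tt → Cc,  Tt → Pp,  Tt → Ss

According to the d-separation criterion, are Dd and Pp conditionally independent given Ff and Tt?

There are 3 undirected paths between Dd and Pp; checking each against the conditioning set {Ff, Tt}:
Path 1: Dd → Cc ← Tt → Pp
  Tt is a fork here and Tt is conditioned on, so the path is blocked at Tt.
Path 2: Dd → Cc ← Rr → Tt → Pp
  Tt is a chain here and Tt is conditioned on, so the path is blocked at Tt.
Path 3: Dd → Cc → Ff ← Rr → Tt → Pp
  Tt is a chain here and Tt is conditioned on, so the path is blocked at Tt.
All paths are blocked; Dd ⊥ Pp | {Ff, Tt} holds.

Yes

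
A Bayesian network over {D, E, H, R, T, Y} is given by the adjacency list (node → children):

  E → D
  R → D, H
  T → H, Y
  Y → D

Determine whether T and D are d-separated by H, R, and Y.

Yes — T and D are d-separated given {H, R, Y}.

2 paths connect T and D; each must be blocked for d-separation to hold:
  1. T → H ← R → D — H:collider[open]; R:fork[blocks] ⇒ blocked
  2. T → Y → D — Y:chain[blocks] ⇒ blocked
Every path is blocked, so T and D are d-separated given {H, R, Y}.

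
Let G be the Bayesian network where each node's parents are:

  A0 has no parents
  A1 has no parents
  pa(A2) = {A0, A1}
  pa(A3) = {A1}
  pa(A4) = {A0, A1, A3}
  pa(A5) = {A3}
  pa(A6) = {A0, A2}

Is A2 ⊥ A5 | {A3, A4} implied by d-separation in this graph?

There are 6 undirected paths between A2 and A5; checking each against the conditioning set {A3, A4}:
  1. A2 → A6 ← A0 → A4 ← A3 → A5 — A6:collider[blocks]; A0:fork[open]; A4:collider[open]; A3:fork[blocks] ⇒ blocked
  2. A2 → A6 ← A0 → A4 ← A1 → A3 → A5 — A6:collider[blocks]; A0:fork[open]; A4:collider[open]; A1:fork[open]; A3:chain[blocks] ⇒ blocked
  3. A2 ← A1 → A3 → A5 — A1:fork[open]; A3:chain[blocks] ⇒ blocked
  4. A2 ← A1 → A4 ← A3 → A5 — A1:fork[open]; A4:collider[open]; A3:fork[blocks] ⇒ blocked
  5. A2 ← A0 → A4 ← A3 → A5 — A0:fork[open]; A4:collider[open]; A3:fork[blocks] ⇒ blocked
  6. A2 ← A0 → A4 ← A1 → A3 → A5 — A0:fork[open]; A4:collider[open]; A1:fork[open]; A3:chain[blocks] ⇒ blocked
Since every path is blocked, d-separation holds.

Yes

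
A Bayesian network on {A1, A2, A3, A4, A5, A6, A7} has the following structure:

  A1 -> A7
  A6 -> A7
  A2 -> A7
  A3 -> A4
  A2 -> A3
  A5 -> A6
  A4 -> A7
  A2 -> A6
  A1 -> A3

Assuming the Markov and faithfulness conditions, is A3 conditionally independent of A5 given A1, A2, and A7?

No

We examine all 6 paths between A3 and A5:
Path 1: A3 ← A2 → A7 ← A6 ← A5
  A2 is a fork here and A2 is conditioned on, so the path is blocked at A2.
Path 2: A3 ← A2 → A6 ← A5
  A2 is a fork here and A2 is conditioned on, so the path is blocked at A2.
Path 3: A3 → A4 → A7 ← A2 → A6 ← A5
  A2 is a fork here and A2 is conditioned on, so the path is blocked at A2.
Path 4: A3 → A4 → A7 ← A6 ← A5
  A4 is a chain and A4 is not conditioned on; A7 is a collider and A7 is conditioned on, which opens it; A6 is a chain and A6 is not conditioned on — no node blocks this path, so it is active.
Path 5: A3 ← A1 → A7 ← A2 → A6 ← A5
  A1 is a fork here and A1 is conditioned on, so the path is blocked at A1.
Path 6: A3 ← A1 → A7 ← A6 ← A5
  A1 is a fork here and A1 is conditioned on, so the path is blocked at A1.
Because an active path exists, A3 and A5 are not d-separated.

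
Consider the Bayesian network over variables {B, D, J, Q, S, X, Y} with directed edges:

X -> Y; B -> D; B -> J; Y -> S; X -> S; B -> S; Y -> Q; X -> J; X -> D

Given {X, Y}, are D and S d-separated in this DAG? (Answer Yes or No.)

No

6 paths connect D and S; each must be blocked for d-separation to hold:
Path 1: D ← B → J ← X → Y → S
  J is a collider here and neither J nor any of its descendants is conditioned on, so the collider stays closed — the path is blocked at J.
Path 2: D ← B → J ← X → S
  J is a collider here and neither J nor any of its descendants is conditioned on, so the collider stays closed — the path is blocked at J.
Path 3: D ← B → S
  B is a fork and B is not conditioned on — no node blocks this path, so it is active.
Path 4: D ← X → J ← B → S
  X is a fork here and X is conditioned on, so the path is blocked at X.
Path 5: D ← X → Y → S
  X is a fork here and X is conditioned on, so the path is blocked at X.
Path 6: D ← X → S
  X is a fork here and X is conditioned on, so the path is blocked at X.
Since the path D ← B → S is active, D and S are not d-separated given {X, Y}.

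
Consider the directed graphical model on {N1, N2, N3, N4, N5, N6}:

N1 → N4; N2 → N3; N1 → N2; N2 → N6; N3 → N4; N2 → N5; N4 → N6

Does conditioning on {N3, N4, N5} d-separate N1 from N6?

We examine all 4 paths between N1 and N6:
Path 1: N1 → N2 → N6
  N2 is a chain and N2 is not conditioned on — no node blocks this path, so it is active.
Path 2: N1 → N2 → N3 → N4 → N6
  N3 is a chain here and N3 is conditioned on, so the path is blocked at N3.
Path 3: N1 → N4 → N6
  N4 is a chain here and N4 is conditioned on, so the path is blocked at N4.
Path 4: N1 → N4 ← N3 ← N2 → N6
  N3 is a chain here and N3 is conditioned on, so the path is blocked at N3.
Since the path N1 → N2 → N6 is active, N1 and N6 are not d-separated given {N3, N4, N5}.

No — N1 and N6 are not d-separated given {N3, N4, N5}.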